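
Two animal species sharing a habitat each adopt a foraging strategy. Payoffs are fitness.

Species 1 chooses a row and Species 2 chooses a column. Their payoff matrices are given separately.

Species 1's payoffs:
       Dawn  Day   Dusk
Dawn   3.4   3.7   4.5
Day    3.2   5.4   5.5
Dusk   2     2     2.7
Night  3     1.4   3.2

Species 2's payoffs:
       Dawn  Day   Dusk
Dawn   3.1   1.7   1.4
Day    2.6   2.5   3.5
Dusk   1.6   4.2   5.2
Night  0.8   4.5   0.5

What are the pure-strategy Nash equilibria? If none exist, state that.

Pure-strategy Nash equilibria: (Dawn, Dawn), (Day, Dusk)

(Dawn, Dawn): Species 1 gets 3.4, best alternative 3.2; Species 2 gets 3.1, best alternative 1.7. No profitable deviation — NE.
(Dawn, Day): Species 1 can switch to Day (3.7 → 5.4). Not NE.
(Dawn, Dusk): Species 1 can switch to Day (4.5 → 5.5). Not NE.
(Day, Dawn): Species 1 can switch to Dawn (3.2 → 3.4). Not NE.
(Day, Day): Species 2 can switch to Dawn (2.5 → 2.6). Not NE.
(Day, Dusk): Species 1 gets 5.5, best alternative 4.5; Species 2 gets 3.5, best alternative 2.6. No profitable deviation — NE.
(Dusk, Dawn): Species 1 can switch to Dawn (2 → 3.4). Not NE.
(Dusk, Day): Species 1 can switch to Dawn (2 → 3.7). Not NE.
(Dusk, Dusk): Species 1 can switch to Dawn (2.7 → 4.5). Not NE.
(Night, Dawn): Species 1 can switch to Dawn (3 → 3.4). Not NE.
(Night, Day): Species 1 can switch to Dawn (1.4 → 3.7). Not NE.
(Night, Dusk): Species 1 can switch to Dawn (3.2 → 4.5). Not NE.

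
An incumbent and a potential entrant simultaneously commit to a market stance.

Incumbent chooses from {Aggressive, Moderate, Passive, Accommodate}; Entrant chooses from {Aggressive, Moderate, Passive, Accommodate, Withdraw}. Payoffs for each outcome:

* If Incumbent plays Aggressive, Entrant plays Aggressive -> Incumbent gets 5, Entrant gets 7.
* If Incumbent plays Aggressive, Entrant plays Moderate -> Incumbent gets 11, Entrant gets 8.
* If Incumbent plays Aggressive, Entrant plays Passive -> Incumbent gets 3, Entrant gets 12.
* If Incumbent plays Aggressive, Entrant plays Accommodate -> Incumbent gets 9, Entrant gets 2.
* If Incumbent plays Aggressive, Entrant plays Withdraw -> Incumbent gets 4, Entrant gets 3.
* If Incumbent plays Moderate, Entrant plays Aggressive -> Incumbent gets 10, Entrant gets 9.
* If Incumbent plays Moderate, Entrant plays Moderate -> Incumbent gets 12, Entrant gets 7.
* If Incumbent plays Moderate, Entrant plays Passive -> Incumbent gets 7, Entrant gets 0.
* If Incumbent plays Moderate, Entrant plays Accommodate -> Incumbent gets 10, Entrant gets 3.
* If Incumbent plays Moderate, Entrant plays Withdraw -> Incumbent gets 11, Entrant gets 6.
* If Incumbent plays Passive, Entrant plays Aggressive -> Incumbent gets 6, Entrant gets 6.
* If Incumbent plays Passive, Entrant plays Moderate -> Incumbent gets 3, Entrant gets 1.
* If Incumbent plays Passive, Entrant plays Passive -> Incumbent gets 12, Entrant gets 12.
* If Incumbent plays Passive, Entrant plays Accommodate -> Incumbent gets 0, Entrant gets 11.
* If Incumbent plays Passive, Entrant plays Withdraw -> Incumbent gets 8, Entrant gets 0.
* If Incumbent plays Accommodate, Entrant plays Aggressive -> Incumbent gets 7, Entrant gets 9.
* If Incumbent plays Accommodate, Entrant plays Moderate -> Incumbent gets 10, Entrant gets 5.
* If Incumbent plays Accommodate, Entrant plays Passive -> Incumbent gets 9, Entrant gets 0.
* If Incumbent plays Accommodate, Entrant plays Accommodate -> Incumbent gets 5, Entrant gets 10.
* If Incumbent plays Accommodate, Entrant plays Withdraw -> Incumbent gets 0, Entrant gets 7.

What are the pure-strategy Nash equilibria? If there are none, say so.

Check each profile: it is a Nash equilibrium iff no player can strictly gain by switching unilaterally.
(Aggressive, Aggressive): Incumbent can switch to Moderate (5 → 10). Not NE.
(Aggressive, Moderate): Incumbent can switch to Moderate (11 → 12). Not NE.
(Aggressive, Passive): Incumbent can switch to Moderate (3 → 7). Not NE.
(Aggressive, Accommodate): Incumbent can switch to Moderate (9 → 10). Not NE.
(Aggressive, Withdraw): Incumbent can switch to Moderate (4 → 11). Not NE.
(Moderate, Aggressive): Incumbent gets 10, best alternative 7; Entrant gets 9, best alternative 7. No profitable deviation — NE.
(Moderate, Moderate): Entrant can switch to Aggressive (7 → 9). Not NE.
(Moderate, Passive): Incumbent can switch to Passive (7 → 12). Not NE.
(Moderate, Accommodate): Entrant can switch to Aggressive (3 → 9). Not NE.
(Moderate, Withdraw): Entrant can switch to Aggressive (6 → 9). Not NE.
(Passive, Aggressive): Incumbent can switch to Moderate (6 → 10). Not NE.
(Passive, Passive): Incumbent gets 12, best alternative 9; Entrant gets 12, best alternative 11. No profitable deviation — NE.
(The remaining 8 profiles each have a profitable deviation by the same check.)

The pure Nash equilibria are (Moderate, Aggressive); (Passive, Passive).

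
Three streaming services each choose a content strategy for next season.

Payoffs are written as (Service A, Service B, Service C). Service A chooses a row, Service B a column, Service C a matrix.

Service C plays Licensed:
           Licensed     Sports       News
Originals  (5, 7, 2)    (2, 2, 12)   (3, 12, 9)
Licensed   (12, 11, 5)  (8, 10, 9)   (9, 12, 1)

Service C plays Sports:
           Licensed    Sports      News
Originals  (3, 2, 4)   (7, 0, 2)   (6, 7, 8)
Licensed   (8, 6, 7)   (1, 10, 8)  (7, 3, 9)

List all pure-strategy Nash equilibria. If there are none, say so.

Service A against (Licensed, Licensed): payoffs 5, 12 → best response Licensed.
Service A against (Licensed, Sports): payoffs 3, 8 → best response Licensed.
Service A against (Sports, Licensed): payoffs 2, 8 → best response Licensed.
Service A against (Sports, Sports): payoffs 7, 1 → best response Originals.
Service A against (News, Licensed): payoffs 3, 9 → best response Licensed.
Service A against (News, Sports): payoffs 6, 7 → best response Licensed.
Service B against (Originals, Licensed): payoffs 7, 2, 12 → best response News.
Service B against (Originals, Sports): payoffs 2, 0, 7 → best response News.
Service B against (Licensed, Licensed): payoffs 11, 10, 12 → best response News.
Service B against (Licensed, Sports): payoffs 6, 10, 3 → best response Sports.
Service C against (Originals, Licensed): payoffs 2, 4 → best response Sports.
Service C against (Originals, Sports): payoffs 12, 2 → best response Licensed.
Service C against (Originals, News): payoffs 9, 8 → best response Licensed.
Service C against (Licensed, Licensed): payoffs 5, 7 → best response Sports.
Service C against (Licensed, Sports): payoffs 9, 8 → best response Licensed.
Service C against (Licensed, News): payoffs 1, 9 → best response Sports.
No profile is a mutual best response for all players.

There is no pure-strategy Nash equilibrium.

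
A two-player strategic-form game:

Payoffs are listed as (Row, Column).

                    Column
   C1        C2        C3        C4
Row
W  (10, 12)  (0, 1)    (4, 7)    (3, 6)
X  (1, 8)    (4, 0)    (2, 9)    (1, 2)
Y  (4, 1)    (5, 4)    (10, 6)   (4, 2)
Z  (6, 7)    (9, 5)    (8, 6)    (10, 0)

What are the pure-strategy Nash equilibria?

(W, C1); (Y, C3)

(W, C1): Row gets 10, best alternative 6; Column gets 12, best alternative 7. No profitable deviation — NE.
(W, C2): Row can switch to X (0 → 4). Not NE.
(W, C3): Row can switch to Y (4 → 10). Not NE.
(W, C4): Row can switch to Y (3 → 4). Not NE.
(X, C1): Row can switch to W (1 → 10). Not NE.
(X, C2): Row can switch to Y (4 → 5). Not NE.
(X, C3): Row can switch to W (2 → 4). Not NE.
(X, C4): Row can switch to W (1 → 3). Not NE.
(Y, C1): Row can switch to W (4 → 10). Not NE.
(Y, C3): Row gets 10, best alternative 8; Column gets 6, best alternative 4. No profitable deviation — NE.
(The remaining 6 profiles each have a profitable deviation by the same check.)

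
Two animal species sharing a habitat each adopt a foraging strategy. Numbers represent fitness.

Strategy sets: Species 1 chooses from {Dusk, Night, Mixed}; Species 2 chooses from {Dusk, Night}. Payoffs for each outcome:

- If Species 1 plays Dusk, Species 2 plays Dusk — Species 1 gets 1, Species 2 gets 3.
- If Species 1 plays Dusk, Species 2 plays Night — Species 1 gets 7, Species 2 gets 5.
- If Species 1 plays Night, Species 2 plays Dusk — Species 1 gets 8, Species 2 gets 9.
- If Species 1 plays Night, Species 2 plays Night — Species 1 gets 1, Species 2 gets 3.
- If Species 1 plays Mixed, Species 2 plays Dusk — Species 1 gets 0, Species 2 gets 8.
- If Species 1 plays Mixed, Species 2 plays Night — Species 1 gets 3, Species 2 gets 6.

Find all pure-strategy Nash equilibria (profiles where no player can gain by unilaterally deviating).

For each strategy profile, look for a profitable unilateral deviation.
(Dusk, Dusk): Species 1 can switch to Night (1 → 8). Not NE.
(Dusk, Night): Species 1 gets 7, best alternative 3; Species 2 gets 5, best alternative 3. No profitable deviation — NE.
(Night, Dusk): Species 1 gets 8, best alternative 1; Species 2 gets 9, best alternative 3. No profitable deviation — NE.
(Night, Night): Species 1 can switch to Dusk (1 → 7). Not NE.
(Mixed, Dusk): Species 1 can switch to Dusk (0 → 1). Not NE.
(Mixed, Night): Species 1 can switch to Dusk (3 → 7). Not NE.

(Dusk, Night) and (Night, Dusk)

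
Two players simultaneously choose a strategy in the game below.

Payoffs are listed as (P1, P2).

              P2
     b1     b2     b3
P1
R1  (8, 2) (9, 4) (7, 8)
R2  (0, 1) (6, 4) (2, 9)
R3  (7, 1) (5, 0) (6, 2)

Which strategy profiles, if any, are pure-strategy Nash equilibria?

(R1, b1): P2 can switch to b2 (2 → 4). Not NE.
(R1, b2): P2 can switch to b3 (4 → 8). Not NE.
(R1, b3): P1 gets 7, best alternative 6; P2 gets 8, best alternative 4. No profitable deviation — NE.
(R2, b1): P1 can switch to R1 (0 → 8). Not NE.
(R2, b2): P1 can switch to R1 (6 → 9). Not NE.
(R2, b3): P1 can switch to R1 (2 → 7). Not NE.
(R3, b1): P1 can switch to R1 (7 → 8). Not NE.
(The remaining 2 profiles each have a profitable deviation by the same check.)

Pure NE: (R1, b3)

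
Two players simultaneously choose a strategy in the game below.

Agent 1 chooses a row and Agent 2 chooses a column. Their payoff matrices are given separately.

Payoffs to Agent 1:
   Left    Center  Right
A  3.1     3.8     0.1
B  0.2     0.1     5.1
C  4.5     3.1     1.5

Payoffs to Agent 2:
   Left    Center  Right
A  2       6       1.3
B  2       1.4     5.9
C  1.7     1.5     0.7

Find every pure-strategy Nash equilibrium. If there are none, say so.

(A, Left): Agent 1 can switch to C (3.1 → 4.5). Not NE.
(A, Center): Agent 1 gets 3.8, best alternative 3.1; Agent 2 gets 6, best alternative 2. No profitable deviation — NE.
(A, Right): Agent 1 can switch to B (0.1 → 5.1). Not NE.
(B, Left): Agent 1 can switch to A (0.2 → 3.1). Not NE.
(B, Center): Agent 1 can switch to A (0.1 → 3.8). Not NE.
(B, Right): Agent 1 gets 5.1, best alternative 1.5; Agent 2 gets 5.9, best alternative 2. No profitable deviation — NE.
(C, Left): Agent 1 gets 4.5, best alternative 3.1; Agent 2 gets 1.7, best alternative 1.5. No profitable deviation — NE.
(C, Center): Agent 1 can switch to A (3.1 → 3.8). Not NE.
(C, Right): Agent 1 can switch to B (1.5 → 5.1). Not NE.

The pure Nash equilibria are (A, Center) and (B, Right) and (C, Left).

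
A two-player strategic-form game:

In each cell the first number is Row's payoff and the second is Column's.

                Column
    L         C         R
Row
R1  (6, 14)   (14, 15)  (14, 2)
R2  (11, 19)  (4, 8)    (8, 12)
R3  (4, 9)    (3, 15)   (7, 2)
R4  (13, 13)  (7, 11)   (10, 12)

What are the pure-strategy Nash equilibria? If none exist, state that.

Pure-strategy Nash equilibria: (R1, C); (R4, L)

Row against L: payoffs 6, 11, 4, 13 → best response R4.
Row against C: payoffs 14, 4, 3, 7 → best response R1.
Row against R: payoffs 14, 8, 7, 10 → best response R1.
Column against R1: payoffs 14, 15, 2 → best response C.
Column against R2: payoffs 19, 8, 12 → best response L.
Column against R3: payoffs 9, 15, 2 → best response C.
Column against R4: payoffs 13, 11, 12 → best response L.
Mutual best responses: (R1, C); (R4, L).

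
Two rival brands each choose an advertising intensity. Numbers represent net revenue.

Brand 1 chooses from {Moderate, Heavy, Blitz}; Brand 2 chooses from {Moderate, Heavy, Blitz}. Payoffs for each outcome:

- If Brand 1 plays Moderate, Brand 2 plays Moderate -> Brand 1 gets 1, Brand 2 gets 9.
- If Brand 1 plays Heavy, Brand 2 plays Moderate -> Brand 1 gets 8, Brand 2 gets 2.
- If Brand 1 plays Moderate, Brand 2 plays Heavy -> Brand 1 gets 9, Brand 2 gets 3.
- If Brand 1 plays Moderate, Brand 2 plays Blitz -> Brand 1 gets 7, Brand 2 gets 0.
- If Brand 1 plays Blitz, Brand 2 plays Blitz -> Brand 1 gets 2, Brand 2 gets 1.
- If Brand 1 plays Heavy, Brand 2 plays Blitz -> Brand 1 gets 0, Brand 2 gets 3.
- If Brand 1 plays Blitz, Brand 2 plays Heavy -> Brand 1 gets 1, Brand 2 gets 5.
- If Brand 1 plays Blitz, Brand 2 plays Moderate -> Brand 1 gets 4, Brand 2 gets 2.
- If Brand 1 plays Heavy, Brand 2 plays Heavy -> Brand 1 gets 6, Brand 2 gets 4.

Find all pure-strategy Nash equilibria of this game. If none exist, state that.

No pure-strategy Nash equilibrium.

(Moderate, Moderate): Brand 1 can switch to Heavy (1 → 8). Not NE.
(Moderate, Heavy): Brand 2 can switch to Moderate (3 → 9). Not NE.
(Moderate, Blitz): Brand 2 can switch to Moderate (0 → 9). Not NE.
(Heavy, Moderate): Brand 2 can switch to Heavy (2 → 4). Not NE.
(Heavy, Heavy): Brand 1 can switch to Moderate (6 → 9). Not NE.
(Heavy, Blitz): Brand 1 can switch to Moderate (0 → 7). Not NE.
(Blitz, Moderate): Brand 1 can switch to Heavy (4 → 8). Not NE.
(Blitz, Heavy): Brand 1 can switch to Moderate (1 → 9). Not NE.
(Blitz, Blitz): Brand 1 can switch to Moderate (2 → 7). Not NE.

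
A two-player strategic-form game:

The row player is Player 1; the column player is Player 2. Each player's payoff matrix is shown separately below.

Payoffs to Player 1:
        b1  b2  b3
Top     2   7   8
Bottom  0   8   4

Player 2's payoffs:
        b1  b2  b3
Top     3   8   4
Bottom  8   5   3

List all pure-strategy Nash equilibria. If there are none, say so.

(Top, b1): Player 2 can switch to b2 (3 → 8). Not NE.
(Top, b2): Player 1 can switch to Bottom (7 → 8). Not NE.
(Top, b3): Player 2 can switch to b2 (4 → 8). Not NE.
(Bottom, b1): Player 1 can switch to Top (0 → 2). Not NE.
(Bottom, b2): Player 2 can switch to b1 (5 → 8). Not NE.
(Bottom, b3): Player 1 can switch to Top (4 → 8). Not NE.

There is no pure-strategy Nash equilibrium.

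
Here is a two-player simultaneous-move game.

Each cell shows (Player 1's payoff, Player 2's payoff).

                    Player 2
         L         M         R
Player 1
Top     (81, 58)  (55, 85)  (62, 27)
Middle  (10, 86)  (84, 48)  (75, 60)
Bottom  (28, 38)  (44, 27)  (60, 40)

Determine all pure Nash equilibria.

Player 1 against L: payoffs 81, 10, 28 → best response Top.
Player 1 against M: payoffs 55, 84, 44 → best response Middle.
Player 1 against R: payoffs 62, 75, 60 → best response Middle.
Player 2 against Top: payoffs 58, 85, 27 → best response M.
Player 2 against Middle: payoffs 86, 48, 60 → best response L.
Player 2 against Bottom: payoffs 38, 27, 40 → best response R.
No profile is a mutual best response for all players.

There is no pure-strategy Nash equilibrium.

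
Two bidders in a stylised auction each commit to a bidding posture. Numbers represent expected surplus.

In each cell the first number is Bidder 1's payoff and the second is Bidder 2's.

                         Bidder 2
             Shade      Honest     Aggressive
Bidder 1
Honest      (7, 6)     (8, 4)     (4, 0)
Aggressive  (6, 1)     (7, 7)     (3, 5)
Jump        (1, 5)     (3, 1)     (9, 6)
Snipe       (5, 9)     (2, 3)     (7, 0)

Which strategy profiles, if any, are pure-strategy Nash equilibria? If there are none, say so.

(Honest, Shade): Bidder 1 gets 7, best alternative 6; Bidder 2 gets 6, best alternative 4. No profitable deviation — NE.
(Honest, Honest): Bidder 2 can switch to Shade (4 → 6). Not NE.
(Honest, Aggressive): Bidder 1 can switch to Jump (4 → 9). Not NE.
(Aggressive, Shade): Bidder 1 can switch to Honest (6 → 7). Not NE.
(Aggressive, Honest): Bidder 1 can switch to Honest (7 → 8). Not NE.
(Aggressive, Aggressive): Bidder 1 can switch to Honest (3 → 4). Not NE.
(Jump, Shade): Bidder 1 can switch to Honest (1 → 7). Not NE.
(Jump, Honest): Bidder 1 can switch to Honest (3 → 8). Not NE.
(Jump, Aggressive): Bidder 1 gets 9, best alternative 7; Bidder 2 gets 6, best alternative 5. No profitable deviation — NE.
(Snipe, Shade): Bidder 1 can switch to Honest (5 → 7). Not NE.
(Snipe, Honest): Bidder 1 can switch to Honest (2 → 8). Not NE.
(Snipe, Aggressive): Bidder 1 can switch to Jump (7 → 9). Not NE.

Pure-strategy Nash equilibria: (Honest, Shade), (Jump, Aggressive)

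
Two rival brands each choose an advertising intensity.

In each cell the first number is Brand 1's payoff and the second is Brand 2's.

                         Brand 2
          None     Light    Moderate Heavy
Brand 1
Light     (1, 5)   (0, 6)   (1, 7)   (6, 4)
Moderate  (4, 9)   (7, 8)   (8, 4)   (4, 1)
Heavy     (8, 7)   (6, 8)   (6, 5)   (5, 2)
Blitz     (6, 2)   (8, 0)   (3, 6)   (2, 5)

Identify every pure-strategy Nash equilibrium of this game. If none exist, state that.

(Light, None): Brand 1 can switch to Moderate (1 → 4). Not NE.
(Light, Light): Brand 1 can switch to Moderate (0 → 7). Not NE.
(Light, Moderate): Brand 1 can switch to Moderate (1 → 8). Not NE.
(Light, Heavy): Brand 2 can switch to None (4 → 5). Not NE.
(Moderate, None): Brand 1 can switch to Heavy (4 → 8). Not NE.
(Moderate, Light): Brand 1 can switch to Blitz (7 → 8). Not NE.
(Moderate, Moderate): Brand 2 can switch to None (4 → 9). Not NE.
(Moderate, Heavy): Brand 1 can switch to Light (4 → 6). Not NE.
(Heavy, None): Brand 2 can switch to Light (7 → 8). Not NE.
(Heavy, Light): Brand 1 can switch to Moderate (6 → 7). Not NE.
(Heavy, Moderate): Brand 1 can switch to Moderate (6 → 8). Not NE.
(Heavy, Heavy): Brand 1 can switch to Light (5 → 6). Not NE.
(The remaining 4 profiles each have a profitable deviation by the same check.)

This game has no pure Nash equilibrium.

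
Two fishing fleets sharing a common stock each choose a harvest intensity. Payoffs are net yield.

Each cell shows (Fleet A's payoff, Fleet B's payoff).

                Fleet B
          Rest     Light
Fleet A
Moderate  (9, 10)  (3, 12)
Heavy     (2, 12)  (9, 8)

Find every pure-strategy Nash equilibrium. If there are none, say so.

(Moderate, Rest): Fleet B can switch to Light (10 → 12). Not NE.
(Moderate, Light): Fleet A can switch to Heavy (3 → 9). Not NE.
(Heavy, Rest): Fleet A can switch to Moderate (2 → 9). Not NE.
(Heavy, Light): Fleet B can switch to Rest (8 → 12). Not NE.

none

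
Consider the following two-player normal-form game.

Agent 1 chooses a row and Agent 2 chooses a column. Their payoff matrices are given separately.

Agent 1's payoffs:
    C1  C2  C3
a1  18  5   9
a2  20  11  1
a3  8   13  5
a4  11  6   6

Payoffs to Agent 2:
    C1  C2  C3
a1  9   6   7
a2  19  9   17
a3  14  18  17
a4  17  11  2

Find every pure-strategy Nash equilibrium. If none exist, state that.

Pure-strategy Nash equilibria: (a2, C1), (a3, C2)

Agent 1 against C1: payoffs 18, 20, 8, 11 → best response a2.
Agent 1 against C2: payoffs 5, 11, 13, 6 → best response a3.
Agent 1 against C3: payoffs 9, 1, 5, 6 → best response a1.
Agent 2 against a1: payoffs 9, 6, 7 → best response C1.
Agent 2 against a2: payoffs 19, 9, 17 → best response C1.
Agent 2 against a3: payoffs 14, 18, 17 → best response C2.
Agent 2 against a4: payoffs 17, 11, 2 → best response C1.
Mutual best responses: (a2, C1); (a3, C2).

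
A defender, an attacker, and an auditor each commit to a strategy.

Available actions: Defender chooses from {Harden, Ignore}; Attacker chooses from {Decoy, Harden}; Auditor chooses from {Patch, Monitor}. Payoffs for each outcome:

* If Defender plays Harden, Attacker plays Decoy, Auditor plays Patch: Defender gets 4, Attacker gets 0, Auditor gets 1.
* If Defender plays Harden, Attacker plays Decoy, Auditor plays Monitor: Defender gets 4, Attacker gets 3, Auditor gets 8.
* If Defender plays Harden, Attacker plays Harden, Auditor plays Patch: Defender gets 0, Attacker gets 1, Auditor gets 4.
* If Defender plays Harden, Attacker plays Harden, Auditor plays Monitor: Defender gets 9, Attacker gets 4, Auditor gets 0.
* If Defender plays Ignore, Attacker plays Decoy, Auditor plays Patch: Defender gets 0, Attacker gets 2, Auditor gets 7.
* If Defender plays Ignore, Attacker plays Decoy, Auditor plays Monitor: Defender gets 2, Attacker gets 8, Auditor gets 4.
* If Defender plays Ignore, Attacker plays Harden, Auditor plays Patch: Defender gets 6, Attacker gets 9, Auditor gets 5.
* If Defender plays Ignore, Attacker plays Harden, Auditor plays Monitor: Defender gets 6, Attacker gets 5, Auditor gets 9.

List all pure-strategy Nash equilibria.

Defender against (Decoy, Patch): payoffs 4, 0 → best response Harden.
Defender against (Decoy, Monitor): payoffs 4, 2 → best response Harden.
Defender against (Harden, Patch): payoffs 0, 6 → best response Ignore.
Defender against (Harden, Monitor): payoffs 9, 6 → best response Harden.
Attacker against (Harden, Patch): payoffs 0, 1 → best response Harden.
Attacker against (Harden, Monitor): payoffs 3, 4 → best response Harden.
Attacker against (Ignore, Patch): payoffs 2, 9 → best response Harden.
Attacker against (Ignore, Monitor): payoffs 8, 5 → best response Decoy.
Auditor against (Harden, Decoy): payoffs 1, 8 → best response Monitor.
Auditor against (Harden, Harden): payoffs 4, 0 → best response Patch.
Auditor against (Ignore, Decoy): payoffs 7, 4 → best response Patch.
Auditor against (Ignore, Harden): payoffs 5, 9 → best response Monitor.
No profile is a mutual best response for all players.

No pure-strategy Nash equilibrium.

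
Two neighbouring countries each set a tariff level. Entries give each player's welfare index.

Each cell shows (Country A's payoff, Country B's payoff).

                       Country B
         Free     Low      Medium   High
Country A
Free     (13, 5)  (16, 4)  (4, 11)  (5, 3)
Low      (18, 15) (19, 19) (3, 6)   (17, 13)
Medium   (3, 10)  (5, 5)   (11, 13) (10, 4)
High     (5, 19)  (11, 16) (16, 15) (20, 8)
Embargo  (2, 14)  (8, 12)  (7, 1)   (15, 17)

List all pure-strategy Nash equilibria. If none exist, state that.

(Low, Low)

(Free, Free): Country A can switch to Low (13 → 18). Not NE.
(Free, Low): Country A can switch to Low (16 → 19). Not NE.
(Free, Medium): Country A can switch to Medium (4 → 11). Not NE.
(Free, High): Country A can switch to Low (5 → 17). Not NE.
(Low, Free): Country B can switch to Low (15 → 19). Not NE.
(Low, Low): Country A gets 19, best alternative 16; Country B gets 19, best alternative 15. No profitable deviation — NE.
(Low, Medium): Country A can switch to Free (3 → 4). Not NE.
(The remaining 13 profiles each have a profitable deviation by the same check.)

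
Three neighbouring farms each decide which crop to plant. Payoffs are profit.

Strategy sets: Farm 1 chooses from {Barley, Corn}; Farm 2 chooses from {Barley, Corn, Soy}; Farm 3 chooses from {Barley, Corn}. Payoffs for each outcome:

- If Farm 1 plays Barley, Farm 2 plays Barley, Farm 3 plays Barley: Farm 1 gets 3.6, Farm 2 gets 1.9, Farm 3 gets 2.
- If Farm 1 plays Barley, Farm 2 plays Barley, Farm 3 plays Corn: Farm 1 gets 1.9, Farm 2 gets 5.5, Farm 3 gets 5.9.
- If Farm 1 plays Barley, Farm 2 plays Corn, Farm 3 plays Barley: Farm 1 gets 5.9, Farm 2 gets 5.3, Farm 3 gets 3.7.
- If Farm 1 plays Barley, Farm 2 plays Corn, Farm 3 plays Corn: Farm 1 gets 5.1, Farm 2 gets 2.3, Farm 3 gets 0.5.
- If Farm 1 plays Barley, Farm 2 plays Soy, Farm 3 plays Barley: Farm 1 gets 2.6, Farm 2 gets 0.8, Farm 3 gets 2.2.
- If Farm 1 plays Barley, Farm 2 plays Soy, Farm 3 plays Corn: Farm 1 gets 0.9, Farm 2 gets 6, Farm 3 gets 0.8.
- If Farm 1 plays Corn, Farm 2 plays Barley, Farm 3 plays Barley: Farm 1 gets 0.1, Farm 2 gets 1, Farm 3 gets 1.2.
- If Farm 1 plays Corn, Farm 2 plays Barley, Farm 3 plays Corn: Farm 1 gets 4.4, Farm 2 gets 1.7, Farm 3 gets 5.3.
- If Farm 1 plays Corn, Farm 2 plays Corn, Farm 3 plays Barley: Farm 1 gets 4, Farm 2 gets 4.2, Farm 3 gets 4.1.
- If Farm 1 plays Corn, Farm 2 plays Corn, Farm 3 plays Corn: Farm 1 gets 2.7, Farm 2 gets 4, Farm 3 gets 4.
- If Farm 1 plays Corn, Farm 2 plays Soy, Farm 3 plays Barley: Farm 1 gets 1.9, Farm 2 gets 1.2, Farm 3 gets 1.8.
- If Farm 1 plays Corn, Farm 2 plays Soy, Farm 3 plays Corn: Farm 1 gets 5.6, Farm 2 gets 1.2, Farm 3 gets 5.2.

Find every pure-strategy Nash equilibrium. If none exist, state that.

Farm 1 against (Barley, Barley): payoffs 3.6, 0.1 → best response Barley.
Farm 1 against (Barley, Corn): payoffs 1.9, 4.4 → best response Corn.
Farm 1 against (Corn, Barley): payoffs 5.9, 4 → best response Barley.
Farm 1 against (Corn, Corn): payoffs 5.1, 2.7 → best response Barley.
Farm 1 against (Soy, Barley): payoffs 2.6, 1.9 → best response Barley.
Farm 1 against (Soy, Corn): payoffs 0.9, 5.6 → best response Corn.
Farm 2 against (Barley, Barley): payoffs 1.9, 5.3, 0.8 → best response Corn.
Farm 2 against (Barley, Corn): payoffs 5.5, 2.3, 6 → best response Soy.
Farm 2 against (Corn, Barley): payoffs 1, 4.2, 1.2 → best response Corn.
Farm 2 against (Corn, Corn): payoffs 1.7, 4, 1.2 → best response Corn.
Farm 3 against (Barley, Barley): payoffs 2, 5.9 → best response Corn.
Farm 3 against (Barley, Corn): payoffs 3.7, 0.5 → best response Barley.
Farm 3 against (Barley, Soy): payoffs 2.2, 0.8 → best response Barley.
Farm 3 against (Corn, Barley): payoffs 1.2, 5.3 → best response Corn.
Farm 3 against (Corn, Corn): payoffs 4.1, 4 → best response Barley.
Farm 3 against (Corn, Soy): payoffs 1.8, 5.2 → best response Corn.
Mutual best responses: (Barley, Corn, Barley).

The unique pure-strategy Nash equilibrium is (Barley, Corn, Barley).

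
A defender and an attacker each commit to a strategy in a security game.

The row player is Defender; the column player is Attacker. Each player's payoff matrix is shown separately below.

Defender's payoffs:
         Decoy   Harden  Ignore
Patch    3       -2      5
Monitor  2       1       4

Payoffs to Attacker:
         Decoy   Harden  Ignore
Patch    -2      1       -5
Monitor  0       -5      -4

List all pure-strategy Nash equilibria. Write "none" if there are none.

There is no pure-strategy Nash equilibrium.

Defender against Decoy: payoffs 3, 2 → best response Patch.
Defender against Harden: payoffs -2, 1 → best response Monitor.
Defender against Ignore: payoffs 5, 4 → best response Patch.
Attacker against Patch: payoffs -2, 1, -5 → best response Harden.
Attacker against Monitor: payoffs 0, -5, -4 → best response Decoy.
No profile is a mutual best response for all players.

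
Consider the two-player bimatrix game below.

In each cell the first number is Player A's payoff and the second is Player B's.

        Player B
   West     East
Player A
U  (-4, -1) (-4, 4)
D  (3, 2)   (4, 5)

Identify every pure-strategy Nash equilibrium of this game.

(U, West): Player A can switch to D (-4 → 3). Not NE.
(U, East): Player A can switch to D (-4 → 4). Not NE.
(D, West): Player B can switch to East (2 → 5). Not NE.
(D, East): Player A gets 4, best alternative -4; Player B gets 5, best alternative 2. No profitable deviation — NE.

Pure NE: (D, East)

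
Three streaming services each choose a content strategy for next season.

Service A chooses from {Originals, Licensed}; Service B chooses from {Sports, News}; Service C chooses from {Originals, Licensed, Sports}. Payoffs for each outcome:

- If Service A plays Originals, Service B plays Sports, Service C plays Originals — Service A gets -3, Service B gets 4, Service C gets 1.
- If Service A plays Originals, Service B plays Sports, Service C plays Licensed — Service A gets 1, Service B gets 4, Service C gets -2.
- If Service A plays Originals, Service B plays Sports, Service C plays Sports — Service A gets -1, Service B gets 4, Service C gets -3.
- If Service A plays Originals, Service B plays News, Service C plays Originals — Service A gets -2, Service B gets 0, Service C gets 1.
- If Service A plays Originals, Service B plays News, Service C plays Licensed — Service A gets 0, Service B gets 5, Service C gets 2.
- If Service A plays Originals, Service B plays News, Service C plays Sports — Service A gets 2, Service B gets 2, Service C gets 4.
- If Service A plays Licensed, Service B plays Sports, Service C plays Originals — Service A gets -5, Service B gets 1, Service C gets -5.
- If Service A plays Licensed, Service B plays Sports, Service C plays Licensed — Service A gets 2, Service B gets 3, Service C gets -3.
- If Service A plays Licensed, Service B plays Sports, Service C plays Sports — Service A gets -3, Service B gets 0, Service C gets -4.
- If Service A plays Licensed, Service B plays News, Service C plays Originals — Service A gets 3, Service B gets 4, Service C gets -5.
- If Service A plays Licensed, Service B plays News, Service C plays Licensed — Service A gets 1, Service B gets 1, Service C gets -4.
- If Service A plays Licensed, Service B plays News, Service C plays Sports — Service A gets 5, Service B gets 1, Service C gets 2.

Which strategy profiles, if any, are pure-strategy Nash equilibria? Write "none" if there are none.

Pure-strategy Nash equilibria: (Originals, Sports, Originals) and (Licensed, Sports, Licensed) and (Licensed, News, Sports)

(Originals, Sports, Originals): Service A gets -3, best alternative -5; Service B gets 4, best alternative 0; Service C gets 1, best alternative -2. No profitable deviation — NE.
(Originals, Sports, Licensed): Service A can switch to Licensed (1 → 2). Not NE.
(Originals, Sports, Sports): Service C can switch to Originals (-3 → 1). Not NE.
(Originals, News, Originals): Service A can switch to Licensed (-2 → 3). Not NE.
(Originals, News, Licensed): Service A can switch to Licensed (0 → 1). Not NE.
(Originals, News, Sports): Service A can switch to Licensed (2 → 5). Not NE.
(Licensed, Sports, Originals): Service A can switch to Originals (-5 → -3). Not NE.
(Licensed, Sports, Licensed): Service A gets 2, best alternative 1; Service B gets 3, best alternative 1; Service C gets -3, best alternative -4. No profitable deviation — NE.
(Licensed, News, Sports): Service A gets 5, best alternative 2; Service B gets 1, best alternative 0; Service C gets 2, best alternative -4. No profitable deviation — NE.
(The remaining 3 profiles each have a profitable deviation by the same check.)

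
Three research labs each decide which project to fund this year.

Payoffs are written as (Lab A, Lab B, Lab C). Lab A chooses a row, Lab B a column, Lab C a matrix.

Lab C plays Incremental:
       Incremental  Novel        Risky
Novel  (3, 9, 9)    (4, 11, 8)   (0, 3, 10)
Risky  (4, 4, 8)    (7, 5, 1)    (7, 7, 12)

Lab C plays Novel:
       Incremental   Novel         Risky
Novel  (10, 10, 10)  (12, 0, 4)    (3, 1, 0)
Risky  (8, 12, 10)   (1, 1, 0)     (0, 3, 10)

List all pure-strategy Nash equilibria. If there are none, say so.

(Novel, Incremental, Incremental): Lab A can switch to Risky (3 → 4). Not NE.
(Novel, Incremental, Novel): Lab A gets 10, best alternative 8; Lab B gets 10, best alternative 1; Lab C gets 10, best alternative 9. No profitable deviation — NE.
(Novel, Novel, Incremental): Lab A can switch to Risky (4 → 7). Not NE.
(Novel, Novel, Novel): Lab B can switch to Incremental (0 → 10). Not NE.
(Novel, Risky, Incremental): Lab A can switch to Risky (0 → 7). Not NE.
(Novel, Risky, Novel): Lab B can switch to Incremental (1 → 10). Not NE.
(Risky, Incremental, Incremental): Lab B can switch to Novel (4 → 5). Not NE.
(Risky, Risky, Incremental): Lab A gets 7, best alternative 0; Lab B gets 7, best alternative 5; Lab C gets 12, best alternative 10. No profitable deviation — NE.
(The remaining 4 profiles each have a profitable deviation by the same check.)

The pure Nash equilibria are (Novel, Incremental, Novel); (Risky, Risky, Incremental).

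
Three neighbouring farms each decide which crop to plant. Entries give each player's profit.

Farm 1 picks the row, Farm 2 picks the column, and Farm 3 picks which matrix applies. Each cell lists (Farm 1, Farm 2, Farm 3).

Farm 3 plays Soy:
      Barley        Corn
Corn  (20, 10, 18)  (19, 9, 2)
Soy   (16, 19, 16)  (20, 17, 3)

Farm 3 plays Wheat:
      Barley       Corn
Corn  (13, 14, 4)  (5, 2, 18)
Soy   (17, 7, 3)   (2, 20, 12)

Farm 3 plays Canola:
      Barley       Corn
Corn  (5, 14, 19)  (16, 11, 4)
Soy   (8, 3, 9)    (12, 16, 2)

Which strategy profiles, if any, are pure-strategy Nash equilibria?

There is no pure-strategy Nash equilibrium.

Farm 1 against (Barley, Soy): payoffs 20, 16 → best response Corn.
Farm 1 against (Barley, Wheat): payoffs 13, 17 → best response Soy.
Farm 1 against (Barley, Canola): payoffs 5, 8 → best response Soy.
Farm 1 against (Corn, Soy): payoffs 19, 20 → best response Soy.
Farm 1 against (Corn, Wheat): payoffs 5, 2 → best response Corn.
Farm 1 against (Corn, Canola): payoffs 16, 12 → best response Corn.
Farm 2 against (Corn, Soy): payoffs 10, 9 → best response Barley.
Farm 2 against (Corn, Wheat): payoffs 14, 2 → best response Barley.
Farm 2 against (Corn, Canola): payoffs 14, 11 → best response Barley.
Farm 2 against (Soy, Soy): payoffs 19, 17 → best response Barley.
Farm 2 against (Soy, Wheat): payoffs 7, 20 → best response Corn.
Farm 2 against (Soy, Canola): payoffs 3, 16 → best response Corn.
Farm 3 against (Corn, Barley): payoffs 18, 4, 19 → best response Canola.
Farm 3 against (Corn, Corn): payoffs 2, 18, 4 → best response Wheat.
Farm 3 against (Soy, Barley): payoffs 16, 3, 9 → best response Soy.
Farm 3 against (Soy, Corn): payoffs 3, 12, 2 → best response Wheat.
No profile is a mutual best response for all players.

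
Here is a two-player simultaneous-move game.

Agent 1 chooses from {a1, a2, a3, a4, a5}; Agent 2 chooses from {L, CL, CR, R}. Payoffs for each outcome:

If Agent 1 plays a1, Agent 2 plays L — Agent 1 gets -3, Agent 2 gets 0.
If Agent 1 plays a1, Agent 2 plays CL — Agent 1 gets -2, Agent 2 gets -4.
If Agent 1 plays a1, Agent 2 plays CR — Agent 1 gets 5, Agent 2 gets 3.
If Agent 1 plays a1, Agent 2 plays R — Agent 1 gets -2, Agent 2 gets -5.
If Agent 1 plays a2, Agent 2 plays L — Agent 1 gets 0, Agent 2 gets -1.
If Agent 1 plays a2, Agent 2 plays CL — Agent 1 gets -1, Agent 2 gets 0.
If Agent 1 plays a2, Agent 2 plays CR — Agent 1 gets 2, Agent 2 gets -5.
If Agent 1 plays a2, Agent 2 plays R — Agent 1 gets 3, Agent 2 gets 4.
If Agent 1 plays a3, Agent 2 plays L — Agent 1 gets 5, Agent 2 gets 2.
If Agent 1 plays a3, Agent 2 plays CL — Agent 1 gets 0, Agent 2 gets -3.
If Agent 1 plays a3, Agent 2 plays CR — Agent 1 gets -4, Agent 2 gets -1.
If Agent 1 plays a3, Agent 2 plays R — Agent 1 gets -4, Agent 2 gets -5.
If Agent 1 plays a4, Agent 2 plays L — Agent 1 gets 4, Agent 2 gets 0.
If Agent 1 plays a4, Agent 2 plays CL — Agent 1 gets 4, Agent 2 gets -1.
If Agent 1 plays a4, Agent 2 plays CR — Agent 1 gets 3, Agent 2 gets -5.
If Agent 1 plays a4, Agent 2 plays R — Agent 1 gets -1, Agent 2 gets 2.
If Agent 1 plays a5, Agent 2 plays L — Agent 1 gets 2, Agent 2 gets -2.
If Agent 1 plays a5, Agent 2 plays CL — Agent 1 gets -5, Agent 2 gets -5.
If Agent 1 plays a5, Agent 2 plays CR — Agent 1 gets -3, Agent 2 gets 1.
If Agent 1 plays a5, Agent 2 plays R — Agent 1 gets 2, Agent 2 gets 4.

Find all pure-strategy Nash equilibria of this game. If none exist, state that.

Mark each player's best response to every combination of opponents' strategies; a profile where every player is best-responding is a pure Nash equilibrium.
Agent 1 against L: payoffs -3, 0, 5, 4, 2 → best response a3.
Agent 1 against CL: payoffs -2, -1, 0, 4, -5 → best response a4.
Agent 1 against CR: payoffs 5, 2, -4, 3, -3 → best response a1.
Agent 1 against R: payoffs -2, 3, -4, -1, 2 → best response a2.
Agent 2 against a1: payoffs 0, -4, 3, -5 → best response CR.
Agent 2 against a2: payoffs -1, 0, -5, 4 → best response R.
Agent 2 against a3: payoffs 2, -3, -1, -5 → best response L.
Agent 2 against a4: payoffs 0, -1, -5, 2 → best response R.
Agent 2 against a5: payoffs -2, -5, 1, 4 → best response R.
Mutual best responses: (a1, CR); (a2, R); (a3, L).

The pure Nash equilibria are (a1, CR) and (a2, R) and (a3, L).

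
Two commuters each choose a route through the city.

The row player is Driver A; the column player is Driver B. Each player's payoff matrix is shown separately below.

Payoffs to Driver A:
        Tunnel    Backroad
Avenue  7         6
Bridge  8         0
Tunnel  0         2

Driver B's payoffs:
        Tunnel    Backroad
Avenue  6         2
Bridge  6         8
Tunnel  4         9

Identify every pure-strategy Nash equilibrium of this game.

(Avenue, Tunnel): Driver A can switch to Bridge (7 → 8). Not NE.
(Avenue, Backroad): Driver B can switch to Tunnel (2 → 6). Not NE.
(Bridge, Tunnel): Driver B can switch to Backroad (6 → 8). Not NE.
(Bridge, Backroad): Driver A can switch to Avenue (0 → 6). Not NE.
(Tunnel, Tunnel): Driver A can switch to Avenue (0 → 7). Not NE.
(Tunnel, Backroad): Driver A can switch to Avenue (2 → 6). Not NE.

none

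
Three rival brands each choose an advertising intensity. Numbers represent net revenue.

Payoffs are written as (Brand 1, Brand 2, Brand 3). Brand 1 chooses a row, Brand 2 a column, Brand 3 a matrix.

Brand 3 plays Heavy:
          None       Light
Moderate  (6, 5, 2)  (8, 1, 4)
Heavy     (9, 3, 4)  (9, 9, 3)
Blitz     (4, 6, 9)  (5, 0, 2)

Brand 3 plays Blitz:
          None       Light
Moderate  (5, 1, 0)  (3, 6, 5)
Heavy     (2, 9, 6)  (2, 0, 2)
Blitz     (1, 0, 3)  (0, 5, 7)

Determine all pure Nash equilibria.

The pure Nash equilibria are (Moderate, Light, Blitz); (Heavy, Light, Heavy).

Check each profile: it is a Nash equilibrium iff no player can strictly gain by switching unilaterally.
(Moderate, None, Heavy): Brand 1 can switch to Heavy (6 → 9). Not NE.
(Moderate, None, Blitz): Brand 2 can switch to Light (1 → 6). Not NE.
(Moderate, Light, Heavy): Brand 1 can switch to Heavy (8 → 9). Not NE.
(Moderate, Light, Blitz): Brand 1 gets 3, best alternative 2; Brand 2 gets 6, best alternative 1; Brand 3 gets 5, best alternative 4. No profitable deviation — NE.
(Heavy, None, Heavy): Brand 2 can switch to Light (3 → 9). Not NE.
(Heavy, None, Blitz): Brand 1 can switch to Moderate (2 → 5). Not NE.
(Heavy, Light, Heavy): Brand 1 gets 9, best alternative 8; Brand 2 gets 9, best alternative 3; Brand 3 gets 3, best alternative 2. No profitable deviation — NE.
(Heavy, Light, Blitz): Brand 1 can switch to Moderate (2 → 3). Not NE.
(The remaining 4 profiles each have a profitable deviation by the same check.)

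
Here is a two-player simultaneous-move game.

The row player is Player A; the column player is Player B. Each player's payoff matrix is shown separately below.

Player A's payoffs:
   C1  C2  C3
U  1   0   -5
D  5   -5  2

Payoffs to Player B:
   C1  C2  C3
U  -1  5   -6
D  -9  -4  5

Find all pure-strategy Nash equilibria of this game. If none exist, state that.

Pure-strategy Nash equilibria: (U, C2); (D, C3)

Player A against C1: payoffs 1, 5 → best response D.
Player A against C2: payoffs 0, -5 → best response U.
Player A against C3: payoffs -5, 2 → best response D.
Player B against U: payoffs -1, 5, -6 → best response C2.
Player B against D: payoffs -9, -4, 5 → best response C3.
Mutual best responses: (U, C2); (D, C3).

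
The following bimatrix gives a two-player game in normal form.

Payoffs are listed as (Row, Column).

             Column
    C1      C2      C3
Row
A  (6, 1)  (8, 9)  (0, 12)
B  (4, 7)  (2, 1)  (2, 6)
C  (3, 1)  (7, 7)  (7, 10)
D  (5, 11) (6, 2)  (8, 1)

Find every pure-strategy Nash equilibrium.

Row against C1: payoffs 6, 4, 3, 5 → best response A.
Row against C2: payoffs 8, 2, 7, 6 → best response A.
Row against C3: payoffs 0, 2, 7, 8 → best response D.
Column against A: payoffs 1, 9, 12 → best response C3.
Column against B: payoffs 7, 1, 6 → best response C1.
Column against C: payoffs 1, 7, 10 → best response C3.
Column against D: payoffs 11, 2, 1 → best response C1.
No profile is a mutual best response for all players.

This game has no pure Nash equilibrium.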